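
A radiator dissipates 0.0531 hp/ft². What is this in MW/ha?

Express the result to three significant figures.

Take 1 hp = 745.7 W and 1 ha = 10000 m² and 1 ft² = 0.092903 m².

0.0531 hp/ft² × 745.7 W/hp ÷ 0.092903 m²/ft² = 426.215 W/m²
426.215 W/m² ÷ 1000000 W/MW × 10000 m²/ha = 4.26215 MW/ha

4.26 MW/ha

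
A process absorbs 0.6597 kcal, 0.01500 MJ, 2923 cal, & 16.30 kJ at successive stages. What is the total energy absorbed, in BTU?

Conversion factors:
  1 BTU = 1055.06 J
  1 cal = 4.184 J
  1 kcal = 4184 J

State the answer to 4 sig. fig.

43.87 BTU

0.6597 kcal × 4184 = 2760.18 J
0.01500 MJ × 1000000 = 15000 J
2923 cal × 4.184 = 12229.8 J
16.30 kJ × 1000 = 16300 J
Sum: 2760.18 + 15000 + 12229.8 + 16300 = 46290 J
In BTU: 46290 / 1055.06 = 43.8743 BTU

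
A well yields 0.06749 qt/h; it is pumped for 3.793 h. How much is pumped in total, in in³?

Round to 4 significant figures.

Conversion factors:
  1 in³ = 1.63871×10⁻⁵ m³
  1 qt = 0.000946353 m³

0.06749 qt/h → 1.77415×10⁻⁸ m³/s
3.793 h → 13654.8 s
V = Q × t = 1.77415×10⁻⁸ × 13654.8 = 2.42257×10⁻⁴ m³
In in³: 2.42257×10⁻⁴ / 1.63871×10⁻⁵ = 14.7834 in³

14.78 in³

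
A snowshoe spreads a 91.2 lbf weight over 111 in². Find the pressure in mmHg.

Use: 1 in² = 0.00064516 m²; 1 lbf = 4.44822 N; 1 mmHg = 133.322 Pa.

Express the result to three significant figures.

91.2 lbf × 4.44822 → 405.678 N
111 in² × 0.00064516 → 0.0716128 m²
P = F / A = 405.678 N / 0.0716128 m² = 5664.88 Pa
5664.88 Pa ÷ (133.322 Pa/mmHg) = 42.4902 mmHg

42.5 mmHg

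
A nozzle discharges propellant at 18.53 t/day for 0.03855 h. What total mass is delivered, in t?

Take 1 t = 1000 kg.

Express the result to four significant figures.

18.53 t/day → 0.214468 kg/s
0.03855 h → 138.78 s
m = ṁ × t = 0.214468 × 138.78 = 29.7639 kg
In t: 29.7639 / 1000 = 0.0297639 t

0.02976 t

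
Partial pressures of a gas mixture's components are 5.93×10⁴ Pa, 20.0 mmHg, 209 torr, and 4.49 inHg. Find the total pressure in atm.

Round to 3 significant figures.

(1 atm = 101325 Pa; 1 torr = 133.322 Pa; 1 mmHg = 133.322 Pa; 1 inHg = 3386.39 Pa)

1.04 atm

5.93×10⁴ Pa (already Pa)
20.0 mmHg × 133.322 → 2666.44 Pa
209 torr × 133.322 → 27864.3 Pa
4.49 inHg × 3386.39 → 15204.9 Pa
Total: 59300 + 2666.44 + 27864.3 + 15204.9 = 105036 Pa
In atm: 105036 / 101325 = 1.03662 atm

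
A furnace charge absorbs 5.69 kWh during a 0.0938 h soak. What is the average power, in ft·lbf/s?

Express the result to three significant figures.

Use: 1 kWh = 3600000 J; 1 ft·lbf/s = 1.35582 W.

5.69 kWh × 3600000 = 2.0484×10⁷ J
0.0938 h × 3600 = 337.68 s
P = E / t = 2.0484×10⁷ J / 337.68 s = 60661 W
60661 W ÷ (1.35582 W/ft·lbf/s) = 44741.2 ft·lbf/s

4.47×10⁴ ft·lbf/s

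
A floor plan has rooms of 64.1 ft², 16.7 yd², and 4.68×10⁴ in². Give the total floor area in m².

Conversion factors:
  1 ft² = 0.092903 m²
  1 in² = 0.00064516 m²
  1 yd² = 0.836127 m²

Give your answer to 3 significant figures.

64.1 ft² × 0.092903 → 5.95508 m²
16.7 yd² × 0.836127 → 13.9633 m²
4.68×10⁴ in² × 0.00064516 → 30.1935 m²
Combined: 5.95508 + 13.9633 + 30.1935 = 50.1119 m²

50.1 m²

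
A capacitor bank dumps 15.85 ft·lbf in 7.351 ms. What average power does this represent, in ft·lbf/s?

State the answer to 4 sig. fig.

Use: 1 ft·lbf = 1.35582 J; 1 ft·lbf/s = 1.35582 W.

2156 ft·lbf/s

15.85 ft·lbf × 1.35582 = 21.4897 J
7.351 ms × 0.001 = 0.007351 s
P = E / t = 21.4897 J / 0.007351 s = 2923.37 W
2923.37 W ÷ (1.35582 W/ft·lbf/s) = 2156.16 ft·lbf/s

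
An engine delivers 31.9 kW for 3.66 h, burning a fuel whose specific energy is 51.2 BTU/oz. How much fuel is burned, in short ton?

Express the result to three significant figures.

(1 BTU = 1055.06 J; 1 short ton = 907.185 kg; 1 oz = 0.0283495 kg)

0.243 short ton

31.9 kW → 31900 W
3.66 h → 13176 s
E = P × t = 31900 × 13176 = 4.20314×10⁸ J
51.2 BTU/oz → 1.90547×10⁶ J/kg
m = E / e_s = 4.20314×10⁸ / 1.90547×10⁶ = 220.583 kg
In short ton: 220.583 / 907.185 = 0.243151 short ton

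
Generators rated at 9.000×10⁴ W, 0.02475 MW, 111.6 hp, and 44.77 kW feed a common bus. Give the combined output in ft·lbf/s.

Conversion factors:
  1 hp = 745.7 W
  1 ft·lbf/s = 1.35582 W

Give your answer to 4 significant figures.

1.790×10⁵ ft·lbf/s

9.000×10⁴ W (already W)
0.02475 MW × 1000000 → 24750 W
111.6 hp × 745.7 → 83220.1 W
44.77 kW × 1000 → 44770 W
Combined: 90000 + 24750 + 83220.1 + 44770 = 242740 W
In ft·lbf/s: 242740 / 1.35582 = 179036 ft·lbf/s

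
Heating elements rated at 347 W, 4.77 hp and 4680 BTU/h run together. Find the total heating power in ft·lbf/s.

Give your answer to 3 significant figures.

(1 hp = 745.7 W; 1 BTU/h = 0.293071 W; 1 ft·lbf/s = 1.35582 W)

3890 ft·lbf/s

347 W (already W)
4.77 hp × 745.7 → 3556.99 W
4680 BTU/h × 0.293071 → 1371.57 W
Combined: 347 + 3556.99 + 1371.57 = 5275.56 W
In ft·lbf/s: 5275.56 / 1.35582 = 3891.05 ft·lbf/s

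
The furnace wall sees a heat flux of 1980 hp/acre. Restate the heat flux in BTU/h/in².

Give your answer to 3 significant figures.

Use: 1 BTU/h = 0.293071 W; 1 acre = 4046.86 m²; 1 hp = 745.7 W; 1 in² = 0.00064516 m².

0.803 BTU/h/in²

1980 hp/acre × 745.7 W/hp ÷ 4046.86 m²/acre = 364.847 W/m²
364.847 W/m² ÷ 0.293071 W/BTU/h × 0.00064516 m²/in² = 0.803166 BTU/h/in²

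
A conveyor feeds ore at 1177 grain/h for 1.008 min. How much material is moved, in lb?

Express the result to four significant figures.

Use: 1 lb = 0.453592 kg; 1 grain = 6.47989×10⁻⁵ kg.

1177 grain/h → 2.11856×10⁻⁵ kg/s
1.008 min → 60.48 s
m = ṁ × t = 2.11856×10⁻⁵ × 60.48 = 0.00128131 kg
In lb: 0.00128131 / 0.453592 = 0.00282481 lb

0.002825 lb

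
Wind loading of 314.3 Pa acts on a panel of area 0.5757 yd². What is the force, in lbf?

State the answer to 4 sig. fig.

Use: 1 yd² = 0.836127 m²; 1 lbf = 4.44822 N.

34.01 lbf

0.5757 yd² × 0.836127 → 0.481358 m²
F = P × A = 314.3 Pa × 0.481358 m² = 151.291 N
151.291 N ÷ (4.44822 N/lbf) = 34.0116 lbf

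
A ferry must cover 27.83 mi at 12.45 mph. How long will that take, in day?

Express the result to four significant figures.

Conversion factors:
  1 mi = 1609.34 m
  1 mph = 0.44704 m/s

0.09314 day

27.83 mi × 1609.34 = 44787.9 m
12.45 mph × 0.44704 = 5.56565 m/s
t = d / v = 44787.9 m / 5.56565 m/s = 8047.2 s
8047.2 s ÷ (86400 s/day) = 0.0931389 day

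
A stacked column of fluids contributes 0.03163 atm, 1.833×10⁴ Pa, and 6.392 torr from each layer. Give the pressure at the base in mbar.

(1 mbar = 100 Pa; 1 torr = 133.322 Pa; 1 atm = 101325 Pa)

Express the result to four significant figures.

0.03163 atm × 101325 → 3204.91 Pa
1.833×10⁴ Pa (already Pa)
6.392 torr × 133.322 → 852.194 Pa
Total: 3204.91 + 18330 + 852.194 = 22387.1 Pa
In mbar: 22387.1 / 100 = 223.871 mbar

223.9 mbar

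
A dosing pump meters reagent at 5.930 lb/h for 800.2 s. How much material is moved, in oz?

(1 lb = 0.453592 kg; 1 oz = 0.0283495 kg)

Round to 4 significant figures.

5.930 lb/h → 7.47167×10⁻⁴ kg/s
m = ṁ × t = 7.47167×10⁻⁴ × 800.2 = 0.597883 kg
In oz: 0.597883 / 0.0283495 = 21.0897 oz

21.09 oz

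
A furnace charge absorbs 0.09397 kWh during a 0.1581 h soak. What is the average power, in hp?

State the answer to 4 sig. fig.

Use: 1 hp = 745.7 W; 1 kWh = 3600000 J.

0.09397 kWh × 3600000 → 338292 J
0.1581 h × 3600 → 569.16 s
P = E / t = 338292 J / 569.16 s = 594.371 W
594.371 W ÷ (745.7 W/hp) = 0.797065 hp

0.7971 hp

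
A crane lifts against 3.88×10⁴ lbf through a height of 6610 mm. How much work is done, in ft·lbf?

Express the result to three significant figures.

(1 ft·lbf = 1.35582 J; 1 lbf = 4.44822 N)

3.88×10⁴ lbf × 4.44822 → 172591 N
6610 mm × 0.001 → 6.61 m
W = F × d = 172591 N × 6.61 m = 1.14083×10⁶ J
1.14083×10⁶ J ÷ (1.35582 J/ft·lbf) = 841432 ft·lbf

8.41×10⁵ ft·lbf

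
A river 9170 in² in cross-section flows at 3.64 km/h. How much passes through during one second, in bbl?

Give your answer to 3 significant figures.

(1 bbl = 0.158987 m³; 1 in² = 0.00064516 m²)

3.64 km/h × (1/3.6) → 1.01111 m/s
9170 in² × 0.00064516 → 5.91612 m²
V = v × A × t = 1.01111 m/s × 5.91612 m² × 1 s = 5.98185 m³
5.98185 m³ ÷ (0.158987 m³/bbl) = 37.6248 bbl

37.6 bbl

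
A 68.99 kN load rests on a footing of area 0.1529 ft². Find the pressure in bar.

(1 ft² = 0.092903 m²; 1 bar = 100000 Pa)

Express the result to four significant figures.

48.57 bar

68.99 kN × 1000 → 68990 N
0.1529 ft² × 0.092903 → 0.0142049 m²
P = F / A = 68990 N / 0.0142049 m² = 4.85677×10⁶ Pa
4.85677×10⁶ Pa ÷ (100000 Pa/bar) = 48.5677 bar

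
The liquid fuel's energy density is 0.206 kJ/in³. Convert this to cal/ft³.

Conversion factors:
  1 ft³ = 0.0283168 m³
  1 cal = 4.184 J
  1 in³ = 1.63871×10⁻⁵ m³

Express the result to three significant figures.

0.206 kJ/in³ × 1000 J/kJ ÷ 1.63871×10⁻⁵ m³/in³ = 1.25709×10⁷ J/m³
1.25709×10⁷ J/m³ ÷ 4.184 J/cal × 0.0283168 m³/ft³ = 85078.3 cal/ft³

8.51×10⁴ cal/ft³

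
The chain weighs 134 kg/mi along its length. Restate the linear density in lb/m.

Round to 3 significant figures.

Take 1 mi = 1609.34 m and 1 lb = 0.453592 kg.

134 kg/mi ÷ 1609.34 m/mi = 0.0832639 kg/m
0.0832639 kg/m ÷ 0.453592 kg/lb = 0.183566 lb/m

0.184 lb/m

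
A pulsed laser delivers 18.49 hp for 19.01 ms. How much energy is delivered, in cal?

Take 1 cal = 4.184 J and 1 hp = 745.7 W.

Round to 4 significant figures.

62.65 cal

18.49 hp × 745.7 → 13788 W
19.01 ms × 0.001 → 0.01901 s
E = P × t = 13788 W × 0.01901 s = 262.11 J
262.11 J ÷ (4.184 J/cal) = 62.6458 cal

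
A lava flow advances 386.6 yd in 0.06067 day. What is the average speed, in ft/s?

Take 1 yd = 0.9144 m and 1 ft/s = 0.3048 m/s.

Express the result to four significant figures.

0.2213 ft/s

386.6 yd × 0.9144 = 353.507 m
0.06067 day × 86400 = 5241.89 s
v = d / t = 353.507 m / 5241.89 s = 0.0674388 m/s
0.0674388 m/s ÷ (0.3048 m/s/ft/s) = 0.221256 ft/s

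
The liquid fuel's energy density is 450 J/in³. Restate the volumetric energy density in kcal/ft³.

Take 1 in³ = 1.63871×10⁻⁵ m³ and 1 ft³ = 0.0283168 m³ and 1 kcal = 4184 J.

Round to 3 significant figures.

450 J/in³ ÷ 1.63871×10⁻⁵ m³/in³ = 2.74606×10⁷ J/m³
2.74606×10⁷ J/m³ ÷ 4184 J/kcal × 0.0283168 m³/ft³ = 185.85 kcal/ft³

186 kcal/ft³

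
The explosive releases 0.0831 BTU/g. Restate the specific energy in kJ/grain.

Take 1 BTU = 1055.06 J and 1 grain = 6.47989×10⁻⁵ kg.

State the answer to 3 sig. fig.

0.00568 kJ/grain

0.0831 BTU/g × 1055.06 J/BTU ÷ 0.001 kg/g = 87675.5 J/kg
87675.5 J/kg ÷ 1000 J/kJ × 6.47989×10⁻⁵ kg/grain = 0.00568128 kJ/grain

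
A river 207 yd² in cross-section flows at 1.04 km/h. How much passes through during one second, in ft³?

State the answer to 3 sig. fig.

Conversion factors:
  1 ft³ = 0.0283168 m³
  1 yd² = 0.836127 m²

1770 ft³

1.04 km/h × (1/3.6) → 0.288889 m/s
207 yd² × 0.836127 → 173.078 m²
V = v × A × t = 0.288889 m/s × 173.078 m² × 1 s = 50.0003 m³
50.0003 m³ ÷ (0.0283168 m³/ft³) = 1765.75 ft³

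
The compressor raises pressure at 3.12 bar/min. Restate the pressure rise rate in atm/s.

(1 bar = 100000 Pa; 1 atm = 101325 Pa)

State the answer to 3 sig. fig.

0.0513 atm/s

3.12 bar/min × 100000 Pa/bar ÷ 60 s/min = 5200 Pa/s
5200 Pa/s ÷ 101325 Pa/atm = 0.05132 atm/s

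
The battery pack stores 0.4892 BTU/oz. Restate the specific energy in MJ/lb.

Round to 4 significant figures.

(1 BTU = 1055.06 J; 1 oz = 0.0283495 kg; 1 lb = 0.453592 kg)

0.4892 BTU/oz × 1055.06 J/BTU ÷ 0.0283495 kg/oz = 18206.2 J/kg
18206.2 J/kg ÷ 1000000 J/MJ × 0.453592 kg/lb = 0.00825819 MJ/lb

0.008258 MJ/lb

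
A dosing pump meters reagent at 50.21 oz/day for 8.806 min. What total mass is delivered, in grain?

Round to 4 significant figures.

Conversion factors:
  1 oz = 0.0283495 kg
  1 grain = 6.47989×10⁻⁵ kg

134.3 grain

50.21 oz/day → 1.64749×10⁻⁵ kg/s
8.806 min → 528.36 s
m = ṁ × t = 1.64749×10⁻⁵ × 528.36 = 0.00870468 kg
In grain: 0.00870468 / 6.47989×10⁻⁵ = 134.334 grain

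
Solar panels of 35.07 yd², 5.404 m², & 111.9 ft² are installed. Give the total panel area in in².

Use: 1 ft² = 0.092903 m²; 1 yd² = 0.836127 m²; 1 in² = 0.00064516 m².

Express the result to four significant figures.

35.07 yd² × 0.836127 = 29.323 m²
5.404 m² (already m²)
111.9 ft² × 0.092903 = 10.3958 m²
Total: 29.323 + 5.404 + 10.3958 = 45.1228 m²
In in²: 45.1228 / 0.00064516 = 69940.5 in²

6.994×10⁴ in²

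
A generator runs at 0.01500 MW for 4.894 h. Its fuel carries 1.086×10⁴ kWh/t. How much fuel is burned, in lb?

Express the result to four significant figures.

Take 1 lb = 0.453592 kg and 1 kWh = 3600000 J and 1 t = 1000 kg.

14.90 lb

0.01500 MW → 15000 W
4.894 h → 17618.4 s
E = P × t = 15000 × 17618.4 = 2.64276×10⁸ J
1.086×10⁴ kWh/t → 3.9096×10⁷ J/kg
m = E / e_s = 2.64276×10⁸ / 3.9096×10⁷ = 6.75967 kg
In lb: 6.75967 / 0.453592 = 14.9025 lb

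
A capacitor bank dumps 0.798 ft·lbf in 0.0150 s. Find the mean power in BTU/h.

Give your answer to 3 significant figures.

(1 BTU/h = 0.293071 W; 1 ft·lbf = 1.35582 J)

0.798 ft·lbf × 1.35582 → 1.08194 J
P = E / t = 1.08194 J / 0.015 s = 72.1293 W
72.1293 W ÷ (0.293071 W/BTU/h) = 246.115 BTU/h

246 BTU/h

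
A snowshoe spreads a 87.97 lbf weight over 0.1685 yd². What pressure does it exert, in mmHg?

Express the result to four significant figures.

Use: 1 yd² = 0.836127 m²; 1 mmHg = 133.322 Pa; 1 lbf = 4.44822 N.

87.97 lbf × 4.44822 = 391.31 N
0.1685 yd² × 0.836127 = 0.140887 m²
P = F / A = 391.31 N / 0.140887 m² = 2777.47 Pa
2777.47 Pa ÷ (133.322 Pa/mmHg) = 20.8328 mmHg

20.83 mmHg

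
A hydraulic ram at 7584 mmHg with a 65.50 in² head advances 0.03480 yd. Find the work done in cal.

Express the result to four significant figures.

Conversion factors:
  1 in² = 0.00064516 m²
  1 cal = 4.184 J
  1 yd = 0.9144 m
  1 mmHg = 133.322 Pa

7584 mmHg → 1.01111×10⁶ Pa
65.50 in² → 0.042258 m²
F = P × A = 1.01111×10⁶ × 0.042258 = 42727.5 N
0.03480 yd → 0.0318211 m
W = F × d = 42727.5 × 0.0318211 = 1359.64 J
In cal: 1359.64 / 4.184 = 324.962 cal

325.0 cal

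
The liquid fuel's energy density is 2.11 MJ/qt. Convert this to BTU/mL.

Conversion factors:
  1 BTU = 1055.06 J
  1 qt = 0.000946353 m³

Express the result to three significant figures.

2.11 BTU/mL

2.11 MJ/qt × 1000000 J/MJ ÷ 0.000946353 m³/qt = 2.22961×10⁹ J/m³
2.22961×10⁹ J/m³ ÷ 1055.06 J/BTU × 10⁻⁶ m³/mL = 2.11325 BTU/mL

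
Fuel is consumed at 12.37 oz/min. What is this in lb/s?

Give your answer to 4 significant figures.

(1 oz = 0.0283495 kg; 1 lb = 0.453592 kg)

0.01289 lb/s

12.37 oz/min × 0.0283495 kg/oz ÷ 60 s/min = 0.00584472 kg/s
0.00584472 kg/s ÷ 0.453592 kg/lb = 0.0128854 lb/s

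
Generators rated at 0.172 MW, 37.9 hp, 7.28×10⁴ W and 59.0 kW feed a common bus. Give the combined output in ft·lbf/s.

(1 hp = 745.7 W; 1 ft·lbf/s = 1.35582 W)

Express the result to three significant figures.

2.45×10⁵ ft·lbf/s

0.172 MW × 1000000 = 172000 W
37.9 hp × 745.7 = 28262 W
7.28×10⁴ W (already W)
59.0 kW × 1000 = 59000 W
Combined: 172000 + 28262 + 72800 + 59000 = 332062 W
In ft·lbf/s: 332062 / 1.35582 = 244916 ft·lbf/s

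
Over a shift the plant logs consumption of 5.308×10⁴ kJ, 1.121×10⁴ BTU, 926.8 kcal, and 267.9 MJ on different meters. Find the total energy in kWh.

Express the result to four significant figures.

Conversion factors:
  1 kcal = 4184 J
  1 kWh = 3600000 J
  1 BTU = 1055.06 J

93.52 kWh

5.308×10⁴ kJ × 1000 → 5.308×10⁷ J
1.121×10⁴ BTU × 1055.06 → 1.18272×10⁷ J
926.8 kcal × 4184 → 3.87773×10⁶ J
267.9 MJ × 1000000 → 2.679×10⁸ J
Sum: 5.308×10⁷ + 1.18272×10⁷ + 3.87773×10⁶ + 2.679×10⁸ = 3.36685×10⁸ J
In kWh: 3.36685×10⁸ / 3600000 = 93.5236 kWh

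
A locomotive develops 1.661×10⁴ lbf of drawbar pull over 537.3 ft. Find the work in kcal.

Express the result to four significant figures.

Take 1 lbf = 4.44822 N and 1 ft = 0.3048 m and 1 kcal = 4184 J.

2892 kcal

1.661×10⁴ lbf × 4.44822 = 73884.9 N
537.3 ft × 0.3048 = 163.769 m
W = F × d = 73884.9 N × 163.769 m = 1.21001×10⁷ J
1.21001×10⁷ J ÷ (4184 J/kcal) = 2891.99 kcal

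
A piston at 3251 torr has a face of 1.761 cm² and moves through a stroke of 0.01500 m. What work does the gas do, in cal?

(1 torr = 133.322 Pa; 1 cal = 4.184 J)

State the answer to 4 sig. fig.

0.2736 cal

3251 torr → 433430 Pa
1.761 cm² → 1.761×10⁻⁴ m²
F = P × A = 433430 × 1.761×10⁻⁴ = 76.327 N
W = F × d = 76.327 × 0.015 = 1.1449 J
In cal: 1.1449 / 4.184 = 0.273638 cal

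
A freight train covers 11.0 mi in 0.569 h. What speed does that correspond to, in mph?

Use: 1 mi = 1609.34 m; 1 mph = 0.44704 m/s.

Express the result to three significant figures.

11.0 mi × 1609.34 = 17702.7 m
0.569 h × 3600 = 2048.4 s
v = d / t = 17702.7 m / 2048.4 s = 8.64221 m/s
8.64221 m/s ÷ (0.44704 m/s/mph) = 19.3321 mph

19.3 mph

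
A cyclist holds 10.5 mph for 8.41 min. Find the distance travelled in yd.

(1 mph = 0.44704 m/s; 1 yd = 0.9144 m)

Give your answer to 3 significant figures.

2590 yd

10.5 mph × 0.44704 = 4.69392 m/s
8.41 min × 60 = 504.6 s
d = v × t = 4.69392 m/s × 504.6 s = 2368.55 m
2368.55 m ÷ (0.9144 m/yd) = 2590.28 yd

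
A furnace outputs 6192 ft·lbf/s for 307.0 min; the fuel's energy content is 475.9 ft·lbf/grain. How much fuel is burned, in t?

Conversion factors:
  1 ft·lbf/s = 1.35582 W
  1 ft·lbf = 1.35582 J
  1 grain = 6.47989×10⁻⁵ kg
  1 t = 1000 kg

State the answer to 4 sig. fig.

6192 ft·lbf/s → 8395.24 W
307.0 min → 18420 s
E = P × t = 8395.24 × 18420 = 1.5464×10⁸ J
475.9 ft·lbf/grain → 9.9575×10⁶ J/kg
m = E / e_s = 1.5464×10⁸ / 9.9575×10⁶ = 15.53 kg
In t: 15.53 / 1000 = 0.01553 t

0.01553 t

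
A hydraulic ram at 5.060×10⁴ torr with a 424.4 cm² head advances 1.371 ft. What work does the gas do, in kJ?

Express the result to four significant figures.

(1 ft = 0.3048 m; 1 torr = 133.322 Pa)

5.060×10⁴ torr → 6.74609×10⁶ Pa
424.4 cm² → 0.04244 m²
F = P × A = 6.74609×10⁶ × 0.04244 = 286304 N
1.371 ft → 0.417881 m
W = F × d = 286304 × 0.417881 = 119641 J
In kJ: 119641 / 1000 = 119.641 kJ

119.6 kJ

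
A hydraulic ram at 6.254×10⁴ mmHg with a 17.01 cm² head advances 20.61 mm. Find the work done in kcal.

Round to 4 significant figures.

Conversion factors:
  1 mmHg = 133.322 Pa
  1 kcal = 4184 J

6.254×10⁴ mmHg → 8.33796×10⁶ Pa
17.01 cm² → 0.001701 m²
F = P × A = 8.33796×10⁶ × 0.001701 = 14182.9 N
20.61 mm → 0.02061 m
W = F × d = 14182.9 × 0.02061 = 292.31 J
In kcal: 292.31 / 4184 = 0.0698638 kcal

0.06986 kcal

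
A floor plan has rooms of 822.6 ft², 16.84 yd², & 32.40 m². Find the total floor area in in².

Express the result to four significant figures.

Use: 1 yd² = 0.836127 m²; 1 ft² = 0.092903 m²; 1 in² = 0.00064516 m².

1.905×10⁵ in²

822.6 ft² × 0.092903 = 76.422 m²
16.84 yd² × 0.836127 = 14.0804 m²
32.40 m² (already m²)
Total: 76.422 + 14.0804 + 32.4 = 122.902 m²
In in²: 122.902 / 0.00064516 = 190498 in²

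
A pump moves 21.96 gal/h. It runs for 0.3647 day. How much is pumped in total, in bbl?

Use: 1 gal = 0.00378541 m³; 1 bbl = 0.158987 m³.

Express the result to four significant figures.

21.96 gal/h → 2.3091×10⁻⁵ m³/s
0.3647 day → 31510.1 s
V = Q × t = 2.3091×10⁻⁵ × 31510.1 = 0.7276 m³
In bbl: 0.7276 / 0.158987 = 4.57647 bbl

4.576 bbl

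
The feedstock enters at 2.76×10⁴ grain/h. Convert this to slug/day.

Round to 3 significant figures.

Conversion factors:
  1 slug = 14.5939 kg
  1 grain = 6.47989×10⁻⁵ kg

2.76×10⁴ grain/h × 6.47989×10⁻⁵ kg/grain ÷ 3600 s/h = 4.96792×10⁻⁴ kg/s
4.96792×10⁻⁴ kg/s ÷ 14.5939 kg/slug × 86400 s/day = 2.94115 slug/day

2.94 slug/day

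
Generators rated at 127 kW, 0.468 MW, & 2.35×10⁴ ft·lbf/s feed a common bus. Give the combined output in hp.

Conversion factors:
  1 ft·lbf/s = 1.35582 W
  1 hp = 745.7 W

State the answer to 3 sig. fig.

127 kW × 1000 = 127000 W
0.468 MW × 1000000 = 468000 W
2.35×10⁴ ft·lbf/s × 1.35582 = 31861.8 W
Total: 127000 + 468000 + 31861.8 = 626862 W
In hp: 626862 / 745.7 = 840.636 hp

841 hp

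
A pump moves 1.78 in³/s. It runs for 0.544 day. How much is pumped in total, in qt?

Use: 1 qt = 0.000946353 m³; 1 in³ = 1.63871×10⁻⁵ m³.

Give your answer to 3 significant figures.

1450 qt

1.78 in³/s → 2.9169×10⁻⁵ m³/s
0.544 day → 47001.6 s
V = Q × t = 2.9169×10⁻⁵ × 47001.6 = 1.37099 m³
In qt: 1.37099 / 0.000946353 = 1448.71 qt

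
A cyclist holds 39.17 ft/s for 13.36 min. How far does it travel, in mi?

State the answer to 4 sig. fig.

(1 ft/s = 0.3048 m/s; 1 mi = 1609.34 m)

5.947 mi

39.17 ft/s × 0.3048 → 11.939 m/s
13.36 min × 60 → 801.6 s
d = v × t = 11.939 m/s × 801.6 s = 9570.3 m
9570.3 m ÷ (1609.34 m/mi) = 5.94672 mi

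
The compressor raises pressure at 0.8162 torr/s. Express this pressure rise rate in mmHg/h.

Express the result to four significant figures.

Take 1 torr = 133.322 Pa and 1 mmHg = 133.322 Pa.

0.8162 torr/s × 133.322 Pa/torr = 108.817 Pa/s
108.817 Pa/s ÷ 133.322 Pa/mmHg × 3600 s/h = 2938.31 mmHg/h

2938 mmHg/h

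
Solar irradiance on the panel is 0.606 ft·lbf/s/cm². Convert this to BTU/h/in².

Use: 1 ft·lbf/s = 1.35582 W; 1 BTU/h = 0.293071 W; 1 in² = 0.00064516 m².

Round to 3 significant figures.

0.606 ft·lbf/s/cm² × 1.35582 W/ft·lbf/s ÷ 0.0001 m²/cm² = 8216.27 W/m²
8216.27 W/m² ÷ 0.293071 W/BTU/h × 0.00064516 m²/in² = 18.0871 BTU/h/in²

18.1 BTU/h/in²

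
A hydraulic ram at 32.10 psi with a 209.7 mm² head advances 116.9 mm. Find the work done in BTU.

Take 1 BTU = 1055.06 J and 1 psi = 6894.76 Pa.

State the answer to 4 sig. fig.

0.005142 BTU

32.10 psi → 221322 Pa
209.7 mm² → 2.097×10⁻⁴ m²
F = P × A = 221322 × 2.097×10⁻⁴ = 46.4112 N
116.9 mm → 0.1169 m
W = F × d = 46.4112 × 0.1169 = 5.42547 J
In BTU: 5.42547 / 1055.06 = 0.00514233 BTU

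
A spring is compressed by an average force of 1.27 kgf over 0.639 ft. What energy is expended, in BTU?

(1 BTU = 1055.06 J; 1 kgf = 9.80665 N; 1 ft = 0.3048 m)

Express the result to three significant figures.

0.00230 BTU

1.27 kgf × 9.80665 = 12.4544 N
0.639 ft × 0.3048 = 0.194767 m
W = F × d = 12.4544 N × 0.194767 m = 2.42571 J
2.42571 J ÷ (1055.06 J/BTU) = 0.00229912 BTU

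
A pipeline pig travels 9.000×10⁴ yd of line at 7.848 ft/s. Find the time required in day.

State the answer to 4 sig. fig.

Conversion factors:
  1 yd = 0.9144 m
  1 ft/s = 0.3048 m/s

0.3982 day

9.000×10⁴ yd × 0.9144 = 82296 m
7.848 ft/s × 0.3048 = 2.39207 m/s
t = d / v = 82296 m / 2.39207 m/s = 34403.7 s
34403.7 s ÷ (86400 s/day) = 0.398191 day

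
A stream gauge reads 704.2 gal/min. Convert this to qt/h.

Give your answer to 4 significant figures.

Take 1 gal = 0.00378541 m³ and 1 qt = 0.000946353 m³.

704.2 gal/min × 0.00378541 m³/gal ÷ 60 s/min = 0.0444281 m³/s
0.0444281 m³/s ÷ 0.000946353 m³/qt × 3600 s/h = 169008 qt/h

1.690×10⁵ qt/h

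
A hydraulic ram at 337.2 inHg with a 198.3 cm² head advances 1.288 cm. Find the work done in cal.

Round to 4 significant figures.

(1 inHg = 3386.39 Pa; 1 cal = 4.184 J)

69.71 cal

337.2 inHg → 1.14189×10⁶ Pa
198.3 cm² → 0.01983 m²
F = P × A = 1.14189×10⁶ × 0.01983 = 22643.7 N
1.288 cm → 0.01288 m
W = F × d = 22643.7 × 0.01288 = 291.651 J
In cal: 291.651 / 4.184 = 69.7063 cal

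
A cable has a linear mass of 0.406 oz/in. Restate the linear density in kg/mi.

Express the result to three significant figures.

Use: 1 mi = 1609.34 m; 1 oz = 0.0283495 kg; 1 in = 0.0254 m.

729 kg/mi

0.406 oz/in × 0.0283495 kg/oz ÷ 0.0254 m/in = 0.453146 kg/m
0.453146 kg/m × 1609.34 m/mi = 729.266 kg/mi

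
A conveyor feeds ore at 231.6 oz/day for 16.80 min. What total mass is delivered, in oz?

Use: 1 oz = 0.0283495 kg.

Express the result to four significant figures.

231.6 oz/day → 7.59924×10⁻⁵ kg/s
16.80 min → 1008 s
m = ṁ × t = 7.59924×10⁻⁵ × 1008 = 0.0766003 kg
In oz: 0.0766003 / 0.0283495 = 2.702 oz

2.702 oz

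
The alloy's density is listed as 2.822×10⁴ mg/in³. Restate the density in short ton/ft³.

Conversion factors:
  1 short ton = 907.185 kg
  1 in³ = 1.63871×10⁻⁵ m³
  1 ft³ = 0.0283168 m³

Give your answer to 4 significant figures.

0.05375 short ton/ft³

2.822×10⁴ mg/in³ × 10⁻⁶ kg/mg ÷ 1.63871×10⁻⁵ m³/in³ = 1722.09 kg/m³
1722.09 kg/m³ ÷ 907.185 kg/short ton × 0.0283168 m³/ft³ = 0.0537532 short ton/ft³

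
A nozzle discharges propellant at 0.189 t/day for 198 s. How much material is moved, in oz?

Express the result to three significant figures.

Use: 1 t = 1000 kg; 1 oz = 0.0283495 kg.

0.189 t/day → 0.0021875 kg/s
m = ṁ × t = 0.0021875 × 198 = 0.433125 kg
In oz: 0.433125 / 0.0283495 = 15.278 oz

15.3 oz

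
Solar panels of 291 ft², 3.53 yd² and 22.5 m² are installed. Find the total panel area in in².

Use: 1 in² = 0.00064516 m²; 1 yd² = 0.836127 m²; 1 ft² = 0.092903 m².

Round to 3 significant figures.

291 ft² × 0.092903 = 27.0348 m²
3.53 yd² × 0.836127 = 2.95153 m²
22.5 m² (already m²)
Combined: 27.0348 + 2.95153 + 22.5 = 52.4863 m²
In in²: 52.4863 / 0.00064516 = 81353.9 in²

8.14×10⁴ in²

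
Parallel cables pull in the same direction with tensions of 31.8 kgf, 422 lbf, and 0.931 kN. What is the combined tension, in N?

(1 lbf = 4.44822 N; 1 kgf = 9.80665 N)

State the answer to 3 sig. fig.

3120 N

31.8 kgf × 9.80665 = 311.851 N
422 lbf × 4.44822 = 1877.15 N
0.931 kN × 1000 = 931 N
Combined: 311.851 + 1877.15 + 931 = 3120 N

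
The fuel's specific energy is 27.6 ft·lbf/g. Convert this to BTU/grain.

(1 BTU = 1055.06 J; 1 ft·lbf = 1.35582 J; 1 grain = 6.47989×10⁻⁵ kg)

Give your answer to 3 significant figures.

0.00230 BTU/grain

27.6 ft·lbf/g × 1.35582 J/ft·lbf ÷ 0.001 kg/g = 37420.6 J/kg
37420.6 J/kg ÷ 1055.06 J/BTU × 6.47989×10⁻⁵ kg/grain = 0.00229827 BTU/grain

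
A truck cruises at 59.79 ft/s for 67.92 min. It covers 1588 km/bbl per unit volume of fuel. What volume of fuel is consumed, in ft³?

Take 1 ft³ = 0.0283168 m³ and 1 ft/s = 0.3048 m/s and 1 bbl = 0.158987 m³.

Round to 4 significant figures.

59.79 ft/s → 18.224 m/s
67.92 min → 4075.2 s
d = v × t = 18.224 × 4075.2 = 74266.4 m
1588 km/bbl → 9.98824×10⁶ m/m³
V = d / (distance per unit fuel) = 74266.4 / 9.98824×10⁶ = 0.00743538 m³
In ft³: 0.00743538 / 0.0283168 = 0.262578 ft³

0.2626 ft³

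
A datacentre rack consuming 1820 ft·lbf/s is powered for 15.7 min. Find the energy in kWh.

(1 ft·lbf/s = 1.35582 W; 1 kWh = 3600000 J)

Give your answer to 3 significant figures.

1820 ft·lbf/s × 1.35582 = 2467.59 W
15.7 min × 60 = 942 s
E = P × t = 2467.59 W × 942 s = 2.32447×10⁶ J
2.32447×10⁶ J ÷ (3600000 J/kWh) = 0.645686 kWh

0.646 kWh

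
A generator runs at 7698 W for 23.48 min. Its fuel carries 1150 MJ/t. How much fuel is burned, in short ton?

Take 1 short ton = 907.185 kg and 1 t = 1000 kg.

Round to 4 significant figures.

23.48 min → 1408.8 s
E = P × t = 7698 × 1408.8 = 1.08449×10⁷ J
1150 MJ/t → 1.15×10⁶ J/kg
m = E / e_s = 1.08449×10⁷ / 1.15×10⁶ = 9.43035 kg
In short ton: 9.43035 / 907.185 = 0.0103952 short ton

0.01040 short ton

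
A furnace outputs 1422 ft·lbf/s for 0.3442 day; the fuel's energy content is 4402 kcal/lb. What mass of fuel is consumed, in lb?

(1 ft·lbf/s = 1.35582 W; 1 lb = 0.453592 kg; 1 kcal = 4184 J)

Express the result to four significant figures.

3.113 lb

1422 ft·lbf/s → 1927.98 W
0.3442 day → 29738.9 s
E = P × t = 1927.98 × 29738.9 = 5.7336×10⁷ J
4402 kcal/lb → 4.06047×10⁷ J/kg
m = E / e_s = 5.7336×10⁷ / 4.06047×10⁷ = 1.41205 kg
In lb: 1.41205 / 0.453592 = 3.11304 lb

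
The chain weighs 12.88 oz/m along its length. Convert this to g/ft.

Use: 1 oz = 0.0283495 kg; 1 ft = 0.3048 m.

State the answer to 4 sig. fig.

12.88 oz/m × 0.0283495 kg/oz = 0.365142 kg/m
0.365142 kg/m ÷ 0.001 kg/g × 0.3048 m/ft = 111.295 g/ft

111.3 g/ft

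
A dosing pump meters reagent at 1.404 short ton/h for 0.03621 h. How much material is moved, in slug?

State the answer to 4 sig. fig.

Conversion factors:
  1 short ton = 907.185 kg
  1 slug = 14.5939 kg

1.404 short ton/h → 0.353802 kg/s
0.03621 h → 130.356 s
m = ṁ × t = 0.353802 × 130.356 = 46.1202 kg
In slug: 46.1202 / 14.5939 = 3.16024 slug

3.160 slug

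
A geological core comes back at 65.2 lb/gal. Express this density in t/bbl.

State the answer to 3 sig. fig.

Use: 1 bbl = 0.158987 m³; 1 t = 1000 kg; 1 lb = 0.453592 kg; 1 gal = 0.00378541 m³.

65.2 lb/gal × 0.453592 kg/lb ÷ 0.00378541 m³/gal = 7812.68 kg/m³
7812.68 kg/m³ ÷ 1000 kg/t × 0.158987 m³/bbl = 1.24211 t/bbl

1.24 t/bbl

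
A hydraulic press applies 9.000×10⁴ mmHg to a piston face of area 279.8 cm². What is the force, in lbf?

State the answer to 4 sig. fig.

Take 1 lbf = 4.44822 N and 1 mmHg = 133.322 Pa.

7.548×10⁴ lbf

9.000×10⁴ mmHg × 133.322 = 1.1999×10⁷ Pa
279.8 cm² × 0.0001 = 0.02798 m²
F = P × A = 1.1999×10⁷ Pa × 0.02798 m² = 335732 N
335732 N ÷ (4.44822 N/lbf) = 75475.6 lbf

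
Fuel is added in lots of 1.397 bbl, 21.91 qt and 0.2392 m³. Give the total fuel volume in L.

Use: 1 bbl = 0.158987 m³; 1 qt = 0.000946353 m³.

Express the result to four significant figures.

482.0 L

1.397 bbl × 0.158987 → 0.222105 m³
21.91 qt × 0.000946353 → 0.0207346 m³
0.2392 m³ (already m³)
Combined: 0.222105 + 0.0207346 + 0.2392 = 0.48204 m³
In L: 0.48204 / 0.001 = 482.04 L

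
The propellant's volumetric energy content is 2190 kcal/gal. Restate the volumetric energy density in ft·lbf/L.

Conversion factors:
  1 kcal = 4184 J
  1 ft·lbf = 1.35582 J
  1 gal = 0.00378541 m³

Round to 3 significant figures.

2190 kcal/gal × 4184 J/kcal ÷ 0.00378541 m³/gal = 2.4206×10⁹ J/m³
2.4206×10⁹ J/m³ ÷ 1.35582 J/ft·lbf × 0.001 m³/L = 1.78534×10⁶ ft·lbf/L

1.79×10⁶ ft·lbf/L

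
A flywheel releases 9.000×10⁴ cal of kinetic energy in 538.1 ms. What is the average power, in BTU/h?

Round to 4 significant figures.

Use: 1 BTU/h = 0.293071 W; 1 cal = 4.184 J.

9.000×10⁴ cal × 4.184 = 376560 J
538.1 ms × 0.001 = 0.5381 s
P = E / t = 376560 J / 0.5381 s = 699796 W
699796 W ÷ (0.293071 W/BTU/h) = 2.3878×10⁶ BTU/h

2.388×10⁶ BTU/h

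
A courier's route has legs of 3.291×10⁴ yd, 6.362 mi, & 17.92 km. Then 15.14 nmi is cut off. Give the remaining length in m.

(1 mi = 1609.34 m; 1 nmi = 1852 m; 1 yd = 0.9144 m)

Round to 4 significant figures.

3.291×10⁴ yd × 0.9144 → 30092.9 m
6.362 mi × 1609.34 → 10238.6 m
17.92 km × 1000 → 17920 m
15.14 nmi × 1852 → 28039.3 m
Result: 30092.9 + 10238.6 + 17920 − 28039.3 = 30212.2 m

3.021×10⁴ m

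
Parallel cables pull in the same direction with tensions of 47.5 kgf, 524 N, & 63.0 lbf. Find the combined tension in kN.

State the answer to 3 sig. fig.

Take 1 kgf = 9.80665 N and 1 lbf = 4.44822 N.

1.27 kN

47.5 kgf × 9.80665 = 465.816 N
524 N (already N)
63.0 lbf × 4.44822 = 280.238 N
Combined: 465.816 + 524 + 280.238 = 1270.05 N
In kN: 1270.05 / 1000 = 1.27005 kN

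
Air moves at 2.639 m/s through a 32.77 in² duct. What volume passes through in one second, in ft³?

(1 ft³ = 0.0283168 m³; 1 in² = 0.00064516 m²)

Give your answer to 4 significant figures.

32.77 in² × 0.00064516 = 0.0211419 m²
V = v × A × t = 2.639 m/s × 0.0211419 m² × 1 s = 0.0557935 m³
0.0557935 m³ ÷ (0.0283168 m³/ft³) = 1.97033 ft³

1.970 ft³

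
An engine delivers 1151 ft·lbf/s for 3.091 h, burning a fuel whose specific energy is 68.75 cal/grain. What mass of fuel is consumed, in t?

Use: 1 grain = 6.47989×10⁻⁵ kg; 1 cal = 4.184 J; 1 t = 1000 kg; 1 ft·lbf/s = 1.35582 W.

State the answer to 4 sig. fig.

1151 ft·lbf/s → 1560.55 W
3.091 h → 11127.6 s
E = P × t = 1560.55 × 11127.6 = 1.73652×10⁷ J
68.75 cal/grain → 4.43912×10⁶ J/kg
m = E / e_s = 1.73652×10⁷ / 4.43912×10⁶ = 3.91186 kg
In t: 3.91186 / 1000 = 0.00391186 t

0.003912 t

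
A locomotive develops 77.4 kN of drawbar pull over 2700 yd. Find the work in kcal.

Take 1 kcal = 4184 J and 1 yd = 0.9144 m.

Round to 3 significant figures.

4.57×10⁴ kcal

77.4 kN × 1000 → 77400 N
2700 yd × 0.9144 → 2468.88 m
W = F × d = 77400 N × 2468.88 m = 1.91091×10⁸ J
1.91091×10⁸ J ÷ (4184 J/kcal) = 45671.8 kcal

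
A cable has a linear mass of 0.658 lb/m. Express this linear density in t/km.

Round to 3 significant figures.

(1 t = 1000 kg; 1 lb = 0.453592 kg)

0.298 t/km

0.658 lb/m × 0.453592 kg/lb = 0.298464 kg/m
0.298464 kg/m ÷ 1000 kg/t × 1000 m/km = 0.298464 t/km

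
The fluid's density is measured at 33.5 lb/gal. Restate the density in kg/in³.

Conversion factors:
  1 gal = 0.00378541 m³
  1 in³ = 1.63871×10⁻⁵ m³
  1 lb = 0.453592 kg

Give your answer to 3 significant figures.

0.0658 kg/in³

33.5 lb/gal × 0.453592 kg/lb ÷ 0.00378541 m³/gal = 4014.18 kg/m³
4014.18 kg/m³ × 1.63871×10⁻⁵ m³/in³ = 0.0657808 kg/in³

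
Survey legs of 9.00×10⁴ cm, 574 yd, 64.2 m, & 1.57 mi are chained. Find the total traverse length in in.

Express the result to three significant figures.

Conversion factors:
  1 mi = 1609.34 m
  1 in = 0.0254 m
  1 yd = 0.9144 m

9.00×10⁴ cm × 0.01 = 900 m
574 yd × 0.9144 = 524.866 m
64.2 m (already m)
1.57 mi × 1609.34 = 2526.66 m
Combined: 900 + 524.866 + 64.2 + 2526.66 = 4015.73 m
In in: 4015.73 / 0.0254 = 158100 in

1.58×10⁵ in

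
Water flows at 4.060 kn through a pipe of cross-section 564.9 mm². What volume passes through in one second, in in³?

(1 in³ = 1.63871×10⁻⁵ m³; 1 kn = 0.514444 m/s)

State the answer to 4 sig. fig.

4.060 kn × 0.514444 → 2.08864 m/s
564.9 mm² × 10⁻⁶ → 5.649×10⁻⁴ m²
V = v × A × t = 2.08864 m/s × 5.649×10⁻⁴ m² × 1 s = 0.00117987 m³
0.00117987 m³ ÷ (1.63871×10⁻⁵ m³/in³) = 71.9999 in³

72.00 in³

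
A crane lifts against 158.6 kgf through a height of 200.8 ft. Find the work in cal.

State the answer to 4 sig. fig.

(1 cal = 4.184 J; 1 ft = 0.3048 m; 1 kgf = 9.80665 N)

158.6 kgf × 9.80665 → 1555.33 N
200.8 ft × 0.3048 → 61.2038 m
W = F × d = 1555.33 N × 61.2038 m = 95192.1 J
95192.1 J ÷ (4.184 J/cal) = 22751.5 cal

2.275×10⁴ cal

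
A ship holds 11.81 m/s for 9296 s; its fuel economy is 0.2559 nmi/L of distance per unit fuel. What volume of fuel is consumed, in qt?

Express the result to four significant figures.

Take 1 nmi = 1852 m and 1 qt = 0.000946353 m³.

d = v × t = 11.81 × 9296 = 109786 m
0.2559 nmi/L → 473927 m/m³
V = d / (distance per unit fuel) = 109786 / 473927 = 0.231652 m³
In qt: 0.231652 / 0.000946353 = 244.784 qt

244.8 qt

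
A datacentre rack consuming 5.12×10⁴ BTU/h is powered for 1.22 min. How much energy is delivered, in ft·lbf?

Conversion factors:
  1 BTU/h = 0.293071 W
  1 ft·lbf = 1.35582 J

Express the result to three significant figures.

8.10×10⁵ ft·lbf

5.12×10⁴ BTU/h × 0.293071 = 15005.2 W
1.22 min × 60 = 73.2 s
E = P × t = 15005.2 W × 73.2 s = 1.09838×10⁶ J
1.09838×10⁶ J ÷ (1.35582 J/ft·lbf) = 810122 ft·lbf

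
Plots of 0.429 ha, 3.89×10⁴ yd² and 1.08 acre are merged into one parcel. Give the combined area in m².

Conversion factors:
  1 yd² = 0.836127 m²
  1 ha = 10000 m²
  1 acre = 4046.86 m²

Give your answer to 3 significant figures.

4.12×10⁴ m²

0.429 ha × 10000 = 4290 m²
3.89×10⁴ yd² × 0.836127 = 32525.3 m²
1.08 acre × 4046.86 = 4370.61 m²
Sum: 4290 + 32525.3 + 4370.61 = 41185.9 m²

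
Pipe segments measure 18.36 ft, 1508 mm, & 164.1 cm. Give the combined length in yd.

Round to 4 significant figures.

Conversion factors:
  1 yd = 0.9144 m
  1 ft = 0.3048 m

9.564 yd

18.36 ft × 0.3048 = 5.59613 m
1508 mm × 0.001 = 1.508 m
164.1 cm × 0.01 = 1.641 m
Total: 5.59613 + 1.508 + 1.641 = 8.74513 m
In yd: 8.74513 / 0.9144 = 9.56379 yd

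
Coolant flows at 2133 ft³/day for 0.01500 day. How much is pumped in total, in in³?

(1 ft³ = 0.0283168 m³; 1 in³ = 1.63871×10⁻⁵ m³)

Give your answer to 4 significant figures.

5.529×10⁴ in³

2133 ft³/day → 6.99071×10⁻⁴ m³/s
0.01500 day → 1296 s
V = Q × t = 6.99071×10⁻⁴ × 1296 = 0.905996 m³
In in³: 0.905996 / 1.63871×10⁻⁵ = 55287.1 in³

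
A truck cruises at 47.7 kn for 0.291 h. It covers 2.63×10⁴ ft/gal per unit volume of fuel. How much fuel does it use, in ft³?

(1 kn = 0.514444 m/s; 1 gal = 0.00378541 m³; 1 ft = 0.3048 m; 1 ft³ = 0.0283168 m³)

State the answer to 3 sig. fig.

0.429 ft³

47.7 kn → 24.539 m/s
0.291 h → 1047.6 s
d = v × t = 24.539 × 1047.6 = 25707.1 m
2.63×10⁴ ft/gal → 2.11767×10⁶ m/m³
V = d / (distance per unit fuel) = 25707.1 / 2.11767×10⁶ = 0.0121393 m³
In ft³: 0.0121393 / 0.0283168 = 0.428696 ft³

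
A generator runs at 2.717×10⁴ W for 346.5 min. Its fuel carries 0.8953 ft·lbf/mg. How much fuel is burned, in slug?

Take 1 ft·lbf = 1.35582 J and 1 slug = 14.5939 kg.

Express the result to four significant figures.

31.89 slug

346.5 min → 20790 s
E = P × t = 27170 × 20790 = 5.64864×10⁸ J
0.8953 ft·lbf/mg → 1.21387×10⁶ J/kg
m = E / e_s = 5.64864×10⁸ / 1.21387×10⁶ = 465.341 kg
In slug: 465.341 / 14.5939 = 31.886 slug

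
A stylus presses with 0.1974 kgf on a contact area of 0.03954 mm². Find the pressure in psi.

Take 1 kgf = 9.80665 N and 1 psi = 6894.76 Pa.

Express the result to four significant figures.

7101 psi

0.1974 kgf × 9.80665 → 1.93583 N
0.03954 mm² × 10⁻⁶ → 3.954×10⁻⁸ m²
P = F / A = 1.93583 N / 3.954×10⁻⁸ m² = 4.89588×10⁷ Pa
4.89588×10⁷ Pa ÷ (6894.76 Pa/psi) = 7100.87 psi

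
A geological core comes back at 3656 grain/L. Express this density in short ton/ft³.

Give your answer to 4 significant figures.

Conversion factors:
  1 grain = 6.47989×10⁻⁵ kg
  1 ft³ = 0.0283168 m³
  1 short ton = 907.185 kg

3656 grain/L × 6.47989×10⁻⁵ kg/grain ÷ 0.001 m³/L = 236.905 kg/m³
236.905 kg/m³ ÷ 907.185 kg/short ton × 0.0283168 m³/ft³ = 0.00739473 short ton/ft³

0.007395 short ton/ft³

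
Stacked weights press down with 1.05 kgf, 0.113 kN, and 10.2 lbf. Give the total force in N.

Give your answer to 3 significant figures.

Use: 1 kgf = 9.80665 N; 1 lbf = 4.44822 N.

1.05 kgf × 9.80665 → 10.297 N
0.113 kN × 1000 → 113 N
10.2 lbf × 4.44822 → 45.3718 N
Combined: 10.297 + 113 + 45.3718 = 168.669 N

169 N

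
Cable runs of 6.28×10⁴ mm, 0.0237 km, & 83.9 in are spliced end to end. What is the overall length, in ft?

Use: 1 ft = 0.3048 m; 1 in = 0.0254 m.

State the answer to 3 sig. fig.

291 ft

6.28×10⁴ mm × 0.001 = 62.8 m
0.0237 km × 1000 = 23.7 m
83.9 in × 0.0254 = 2.13106 m
Sum: 62.8 + 23.7 + 2.13106 = 88.6311 m
In ft: 88.6311 / 0.3048 = 290.784 ft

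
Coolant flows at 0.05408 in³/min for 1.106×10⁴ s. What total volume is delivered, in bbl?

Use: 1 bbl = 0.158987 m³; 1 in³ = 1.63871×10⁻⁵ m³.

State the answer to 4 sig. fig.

0.001027 bbl

0.05408 in³/min → 1.47702×10⁻⁸ m³/s
V = Q × t = 1.47702×10⁻⁸ × 11060 = 1.63358×10⁻⁴ m³
In bbl: 1.63358×10⁻⁴ / 0.158987 = 0.00102749 bbl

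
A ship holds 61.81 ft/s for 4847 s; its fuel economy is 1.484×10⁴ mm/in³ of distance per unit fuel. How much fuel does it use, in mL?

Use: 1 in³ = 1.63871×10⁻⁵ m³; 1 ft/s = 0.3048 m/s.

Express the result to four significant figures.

61.81 ft/s → 18.8397 m/s
d = v × t = 18.8397 × 4847 = 91316 m
1.484×10⁴ mm/in³ → 905590 m/m³
V = d / (distance per unit fuel) = 91316 / 905590 = 0.100836 m³
In mL: 0.100836 / 10⁻⁶ = 100836 mL

1.008×10⁵ mL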